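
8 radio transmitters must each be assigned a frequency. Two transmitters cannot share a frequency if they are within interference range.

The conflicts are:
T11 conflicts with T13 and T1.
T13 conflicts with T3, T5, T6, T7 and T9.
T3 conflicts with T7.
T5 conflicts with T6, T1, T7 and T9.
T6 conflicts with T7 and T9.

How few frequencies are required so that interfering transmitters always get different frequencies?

4

T13, T5, T6, T7 pairwise conflict, so at least 4 frequencies are needed.
Using 4 frequencies: T11=2, T13=1, T3=2, T5=2, T6=3, T1=1, T7=4, T9=4. Each listed conflict is separated.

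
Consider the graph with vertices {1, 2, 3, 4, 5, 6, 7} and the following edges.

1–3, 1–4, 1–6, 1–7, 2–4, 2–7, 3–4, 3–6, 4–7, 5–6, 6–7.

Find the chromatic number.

3

1, 3, 4 are mutually adjacent, so at least 3 colors are needed.
3 colors suffice: color a → {1, 2, 5}; color b → {4, 6}; color c → {3, 7}. Each edge has distinct colors on its endpoints.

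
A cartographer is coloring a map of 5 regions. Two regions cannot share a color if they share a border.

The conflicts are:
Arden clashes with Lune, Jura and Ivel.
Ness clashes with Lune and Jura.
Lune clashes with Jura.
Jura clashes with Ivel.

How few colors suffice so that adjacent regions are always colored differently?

3

Arden, Jura, Ivel all conflict with each other, so at least 3 colors are needed.
A valid assignment using 3 colors: Arden=2, Ness=2, Lune=3, Jura=1, Ivel=3. Every pair that conflicts lands in different colors.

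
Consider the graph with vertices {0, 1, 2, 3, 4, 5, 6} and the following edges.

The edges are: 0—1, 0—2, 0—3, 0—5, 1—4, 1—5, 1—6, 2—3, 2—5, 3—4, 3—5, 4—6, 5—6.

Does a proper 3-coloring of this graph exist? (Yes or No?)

0, 2, 3, 5 form a clique, so at least 4 colors are needed.
So 3 colors are not enough.

No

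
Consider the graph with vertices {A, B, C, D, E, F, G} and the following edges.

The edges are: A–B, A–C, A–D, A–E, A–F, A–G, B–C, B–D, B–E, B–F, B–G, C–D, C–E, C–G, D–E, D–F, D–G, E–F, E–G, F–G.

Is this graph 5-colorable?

No

A, B, D, E, F, G are pairwise adjacent (a clique of size 6), so at least 6 colors are needed.
So 5 colors are not enough.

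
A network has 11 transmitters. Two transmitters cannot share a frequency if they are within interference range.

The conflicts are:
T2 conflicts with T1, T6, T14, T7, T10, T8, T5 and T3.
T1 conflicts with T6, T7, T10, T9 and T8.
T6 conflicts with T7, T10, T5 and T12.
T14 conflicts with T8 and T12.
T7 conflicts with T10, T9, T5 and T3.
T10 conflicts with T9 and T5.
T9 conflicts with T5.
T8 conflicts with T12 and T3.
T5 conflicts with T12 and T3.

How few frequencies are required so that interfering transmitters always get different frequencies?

5

T2, T1, T6, T7, T10 all conflict with each other, so at least 5 frequencies are needed.
5 frequencies suffice: T2=1, T1=3, T6=5, T14=3, T7=2, T10=4, T9=1, T8=2, T5=3, T12=1, T3=4. Every pair that conflicts lands in different frequencies.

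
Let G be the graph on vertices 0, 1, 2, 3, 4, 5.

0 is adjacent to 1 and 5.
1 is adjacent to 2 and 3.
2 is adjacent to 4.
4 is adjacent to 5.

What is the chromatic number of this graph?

3

The cycle 5-0-1-2-4-5 has odd length 5, so it cannot be 2-colored; at least 3 colors are needed.
One proper 3-coloring: 0=blue, 1=red, 2=blue, 3=blue, 4=green, 5=red. Each edge has distinct colors on its endpoints.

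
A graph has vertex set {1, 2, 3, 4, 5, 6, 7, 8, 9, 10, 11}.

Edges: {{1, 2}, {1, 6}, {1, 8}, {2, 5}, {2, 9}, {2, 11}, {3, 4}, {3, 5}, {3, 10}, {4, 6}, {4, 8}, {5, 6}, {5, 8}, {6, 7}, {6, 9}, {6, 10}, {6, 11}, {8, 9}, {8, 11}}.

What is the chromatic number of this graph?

8 and 9 are adjacent, so at least 2 colors are needed.
2 colors suffice: 1=blue, 2=red, 3=red, 4=blue, 5=blue, 6=red, 7=blue, 8=red, 9=blue, 10=blue, 11=blue. Every edge joins two different colors.

2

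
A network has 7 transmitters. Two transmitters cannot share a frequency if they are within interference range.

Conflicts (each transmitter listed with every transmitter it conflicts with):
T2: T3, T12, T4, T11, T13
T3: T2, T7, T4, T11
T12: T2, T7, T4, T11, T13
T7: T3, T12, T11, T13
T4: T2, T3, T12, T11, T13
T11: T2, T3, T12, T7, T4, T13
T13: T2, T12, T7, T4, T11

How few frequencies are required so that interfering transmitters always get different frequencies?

5

T2, T12, T4, T11, T13 all conflict with each other, so at least 5 frequencies are needed.
5 frequencies suffice: frequency 1 → {T11}; frequency 2 → {T3, T13}; frequency 3 → {T12}; frequency 4 → {T7, T4}; frequency 5 → {T2}. Every pair that conflicts lands in different frequencies.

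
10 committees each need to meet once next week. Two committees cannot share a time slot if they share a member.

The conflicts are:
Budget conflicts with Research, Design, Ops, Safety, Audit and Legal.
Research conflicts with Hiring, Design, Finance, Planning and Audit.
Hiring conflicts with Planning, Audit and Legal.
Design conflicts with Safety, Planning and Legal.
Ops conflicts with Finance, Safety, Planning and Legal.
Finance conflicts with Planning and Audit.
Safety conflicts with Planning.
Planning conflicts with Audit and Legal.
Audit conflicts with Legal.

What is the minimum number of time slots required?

4

Research, Finance, Planning, Audit all conflict with each other, so at least 4 time slots are needed.
4 time slots suffice: time slot 1 → {Budget, Planning}; time slot 2 → {Research, Safety, Legal}; time slot 3 → {Design, Ops, Audit}; time slot 4 → {Hiring, Finance}. Every pair that conflicts lands in different time slots.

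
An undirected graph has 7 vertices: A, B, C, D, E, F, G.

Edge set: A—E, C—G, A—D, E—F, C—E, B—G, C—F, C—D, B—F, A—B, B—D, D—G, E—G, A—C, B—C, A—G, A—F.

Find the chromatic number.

5

A, B, C, D, G form a clique, so at least 5 colors are needed.
A valid assignment using 5 colors: A=blue, B=green, C=red, D=purple, E=green, F=yellow, G=yellow. Each edge has distinct colors on its endpoints.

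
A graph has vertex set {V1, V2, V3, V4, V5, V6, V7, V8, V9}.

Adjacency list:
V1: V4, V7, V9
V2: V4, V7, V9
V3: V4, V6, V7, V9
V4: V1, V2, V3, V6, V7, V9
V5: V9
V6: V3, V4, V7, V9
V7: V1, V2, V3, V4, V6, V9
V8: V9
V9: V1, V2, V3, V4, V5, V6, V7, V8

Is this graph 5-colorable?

Yes

The chromatic number is 5. V3, V4, V6, V7, V9 form a clique, so at least 5 colors are needed.
5 colors suffice: color 1 → {V9}; color 2 → {V4, V5, V8}; color 3 → {V7}; color 4 → {V1, V2, V6}; color 5 → {V3}.
That is already a proper 5-coloring.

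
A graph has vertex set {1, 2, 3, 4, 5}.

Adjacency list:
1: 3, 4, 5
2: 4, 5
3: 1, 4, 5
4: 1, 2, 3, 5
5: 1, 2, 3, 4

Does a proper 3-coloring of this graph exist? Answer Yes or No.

1, 3, 4, 5 are pairwise adjacent (a clique of size 4), so at least 4 colors are needed.
So 3 colors are not enough.

No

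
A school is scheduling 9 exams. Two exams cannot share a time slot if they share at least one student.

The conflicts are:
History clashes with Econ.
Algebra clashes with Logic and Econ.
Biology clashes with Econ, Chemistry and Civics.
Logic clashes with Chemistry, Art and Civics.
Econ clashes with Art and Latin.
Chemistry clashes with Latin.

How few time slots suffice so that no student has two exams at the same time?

The cycle Latin-Econ-Art-Logic-Chemistry-Latin has odd length 5, so it cannot be 2-colored; at least 3 time slots are needed.
3 time slots suffice: History=2, Algebra=2, Biology=2, Logic=1, Econ=1, Chemistry=3, Art=2, Latin=2, Civics=3. No two conflicting exams share a time slot.

3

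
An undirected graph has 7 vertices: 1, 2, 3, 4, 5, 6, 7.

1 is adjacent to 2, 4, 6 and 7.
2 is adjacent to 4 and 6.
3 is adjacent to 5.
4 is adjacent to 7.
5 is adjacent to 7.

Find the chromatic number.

1, 4, 7 are mutually adjacent, so at least 3 colors are needed.
3 colors suffice: color red → {1, 5}; color blue → {2, 3, 7}; color green → {4, 6}. No two adjacent vertices share a color.

3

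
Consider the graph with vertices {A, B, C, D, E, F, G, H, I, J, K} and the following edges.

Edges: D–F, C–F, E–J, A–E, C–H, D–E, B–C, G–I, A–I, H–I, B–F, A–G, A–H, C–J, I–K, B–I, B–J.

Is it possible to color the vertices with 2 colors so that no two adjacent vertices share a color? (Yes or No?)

No

A, H, I form a triangle, so at least 3 colors are needed.
So 2 colors are not enough.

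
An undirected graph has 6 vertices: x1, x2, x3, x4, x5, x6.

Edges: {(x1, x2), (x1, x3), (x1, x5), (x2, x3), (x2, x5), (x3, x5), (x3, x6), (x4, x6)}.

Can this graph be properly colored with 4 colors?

Yes

The chromatic number is 4. x1, x2, x3, x5 are pairwise adjacent (a clique of size 4), so at least 4 colors are needed.
4 colors suffice: x1=2, x2=3, x3=1, x4=1, x5=4, x6=2.
That is already a proper 4-coloring.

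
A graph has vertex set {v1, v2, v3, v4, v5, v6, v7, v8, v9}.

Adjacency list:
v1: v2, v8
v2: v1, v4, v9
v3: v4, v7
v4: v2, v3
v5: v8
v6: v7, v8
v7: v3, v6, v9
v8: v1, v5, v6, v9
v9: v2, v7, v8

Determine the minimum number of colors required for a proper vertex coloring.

3

The cycle v3-v7-v9-v2-v4-v3 has odd length 5, so it cannot be 2-colored; at least 3 colors are needed.
One proper 3-coloring: v1=2, v2=1, v3=3, v4=2, v5=2, v6=2, v7=1, v8=1, v9=2. Each edge has distinct colors on its endpoints.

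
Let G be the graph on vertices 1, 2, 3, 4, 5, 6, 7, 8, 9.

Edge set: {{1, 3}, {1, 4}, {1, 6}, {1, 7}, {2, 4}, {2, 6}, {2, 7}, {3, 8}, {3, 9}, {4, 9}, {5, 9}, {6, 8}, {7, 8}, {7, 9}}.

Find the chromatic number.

7 and 8 are adjacent, so at least 2 colors are needed.
2 colors suffice: color red → {3, 4, 5, 6, 7}; color blue → {1, 2, 8, 9}. No two adjacent vertices share a color.

2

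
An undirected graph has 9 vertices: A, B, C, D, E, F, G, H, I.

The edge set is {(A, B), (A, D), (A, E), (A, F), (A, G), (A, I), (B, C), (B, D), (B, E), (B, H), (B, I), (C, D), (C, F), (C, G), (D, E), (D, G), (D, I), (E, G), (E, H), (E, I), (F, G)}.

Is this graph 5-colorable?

Yes

The chromatic number is 5. A, B, D, E, I are mutually adjacent (a clique of size 5), so at least 5 colors are needed.
One proper 5-coloring: A=1, B=2, C=1, D=3, E=4, F=3, G=2, H=1, I=5.
That is already a proper 5-coloring.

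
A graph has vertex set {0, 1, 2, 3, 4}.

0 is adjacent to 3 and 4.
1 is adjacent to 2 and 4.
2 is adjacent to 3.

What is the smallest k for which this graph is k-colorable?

The cycle 4-0-3-2-1-4 has odd length 5, so it cannot be 2-colored; at least 3 colors are needed.
One proper 3-coloring: 0=b, 1=b, 2=c, 3=a, 4=a. Every edge joins two different colors.

3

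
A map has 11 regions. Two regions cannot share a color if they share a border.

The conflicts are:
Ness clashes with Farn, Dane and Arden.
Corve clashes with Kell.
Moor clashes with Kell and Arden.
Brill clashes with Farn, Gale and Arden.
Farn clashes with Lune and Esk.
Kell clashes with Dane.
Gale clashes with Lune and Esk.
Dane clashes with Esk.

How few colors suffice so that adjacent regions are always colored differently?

3

The cycle Kell-Dane-Ness-Arden-Moor-Kell has odd length 5, so it cannot be 2-colored; at least 3 colors are needed.
A valid assignment using 3 colors: Ness=2, Corve=2, Moor=2, Brill=2, Farn=1, Kell=1, Gale=1, Dane=3, Lune=2, Esk=2, Arden=1. Every pair that conflicts lands in different colors.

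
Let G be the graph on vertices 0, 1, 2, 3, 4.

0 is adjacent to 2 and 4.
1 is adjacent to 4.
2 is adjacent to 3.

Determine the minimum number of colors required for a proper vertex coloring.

0 and 2 are adjacent, so at least 2 colors are needed.
2 colors suffice: color a → {2, 4}; color b → {0, 1, 3}. Each edge has distinct colors on its endpoints.

2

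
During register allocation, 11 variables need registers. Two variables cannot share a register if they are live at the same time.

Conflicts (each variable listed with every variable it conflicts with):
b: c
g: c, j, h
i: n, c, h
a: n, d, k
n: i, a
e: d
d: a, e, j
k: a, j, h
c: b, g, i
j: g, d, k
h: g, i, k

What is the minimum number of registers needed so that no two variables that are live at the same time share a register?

3

The cycle i-n-a-k-h-i has odd length 5, so it cannot be 2-colored; at least 3 registers are needed.
3 registers suffice: register 1 → {b, g, i, d, k}; register 2 → {a, e, c, j, h}; register 3 → {n}. No two conflicting variables share a register.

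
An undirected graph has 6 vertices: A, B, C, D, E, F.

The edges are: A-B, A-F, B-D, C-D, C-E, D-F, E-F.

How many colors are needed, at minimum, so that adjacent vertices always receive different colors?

A and B are adjacent, so at least 2 colors are needed.
2 colors suffice: color 1 → {B, C, F}; color 2 → {A, D, E}. No two adjacent vertices share a color.

2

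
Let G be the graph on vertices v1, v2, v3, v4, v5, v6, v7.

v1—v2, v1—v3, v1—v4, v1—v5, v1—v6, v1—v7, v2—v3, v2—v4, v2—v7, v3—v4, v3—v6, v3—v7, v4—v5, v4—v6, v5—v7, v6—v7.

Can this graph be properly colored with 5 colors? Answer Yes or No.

The chromatic number is 4. v1, v2, v3, v4 are pairwise adjacent (a clique of size 4), so at least 4 colors are needed.
4 colors suffice: color R → {v1}; color B → {v3, v5}; color G → {v4, v7}; color Y → {v2, v6}.
Since 5 ≥ 4, a proper 5-coloring certainly exists.

Yes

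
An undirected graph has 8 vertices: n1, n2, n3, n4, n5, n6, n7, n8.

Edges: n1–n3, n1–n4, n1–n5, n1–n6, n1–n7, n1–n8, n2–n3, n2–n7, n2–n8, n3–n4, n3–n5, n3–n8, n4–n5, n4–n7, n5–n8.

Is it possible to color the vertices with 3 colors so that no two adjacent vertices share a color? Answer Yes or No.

No

n1, n3, n4, n5 are mutually adjacent (a clique of size 4), so at least 4 colors are needed.
So 3 colors are not enough.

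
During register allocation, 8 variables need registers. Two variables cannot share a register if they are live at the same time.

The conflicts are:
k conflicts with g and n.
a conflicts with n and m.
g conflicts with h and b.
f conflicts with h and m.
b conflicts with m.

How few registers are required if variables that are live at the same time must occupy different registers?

The cycle g-b-m-f-h-g has odd length 5, so it cannot be 2-colored; at least 3 registers are needed.
3 registers suffice: k=2, a=2, g=1, f=2, n=1, h=3, b=2, m=1. No two conflicting variables share a register.

3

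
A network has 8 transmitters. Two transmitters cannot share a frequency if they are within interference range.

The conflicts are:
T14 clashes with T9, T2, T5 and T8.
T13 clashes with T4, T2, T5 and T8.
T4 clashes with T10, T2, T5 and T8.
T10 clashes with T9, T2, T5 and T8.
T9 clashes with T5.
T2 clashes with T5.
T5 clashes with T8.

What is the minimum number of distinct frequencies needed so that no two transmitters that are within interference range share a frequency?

4

T4, T10, T5, T8 all conflict with each other, so at least 4 frequencies are needed.
4 frequencies suffice: T14=2, T13=2, T4=4, T10=2, T9=3, T2=3, T5=1, T8=3. Every pair that conflicts lands in different frequencies.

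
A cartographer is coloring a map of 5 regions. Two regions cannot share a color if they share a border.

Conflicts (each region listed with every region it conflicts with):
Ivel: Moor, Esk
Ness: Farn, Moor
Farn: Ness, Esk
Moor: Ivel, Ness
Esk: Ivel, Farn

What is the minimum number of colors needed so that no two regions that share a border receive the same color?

3

The cycle Farn-Esk-Ivel-Moor-Ness-Farn has odd length 5, so it cannot be 2-colored; at least 3 colors are needed.
One proper 3-coloring: Ivel=1, Ness=1, Farn=3, Moor=2, Esk=2. Every pair that conflicts lands in different colors.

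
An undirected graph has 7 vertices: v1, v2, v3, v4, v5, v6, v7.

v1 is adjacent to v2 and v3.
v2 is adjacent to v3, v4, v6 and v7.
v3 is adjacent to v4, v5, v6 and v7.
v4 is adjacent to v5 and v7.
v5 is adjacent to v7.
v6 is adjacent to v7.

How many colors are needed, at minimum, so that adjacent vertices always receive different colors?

4

v3, v4, v5, v7 are pairwise adjacent (a clique of size 4), so at least 4 colors are needed.
4 colors suffice: color 1 → {v3}; color 2 → {v2, v5}; color 3 → {v1, v7}; color 4 → {v4, v6}. Each edge has distinct colors on its endpoints.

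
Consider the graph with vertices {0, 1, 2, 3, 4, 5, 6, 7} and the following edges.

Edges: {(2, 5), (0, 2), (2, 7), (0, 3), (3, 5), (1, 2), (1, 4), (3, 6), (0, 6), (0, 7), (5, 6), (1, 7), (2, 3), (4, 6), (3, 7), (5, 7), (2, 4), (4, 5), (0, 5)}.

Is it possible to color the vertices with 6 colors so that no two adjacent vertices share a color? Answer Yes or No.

Yes

The chromatic number is 5. 0, 2, 3, 5, 7 form a clique, so at least 5 colors are needed.
5 colors suffice: 0=yellow, 1=blue, 2=red, 3=purple, 4=green, 5=blue, 6=red, 7=green.
Since 6 ≥ 5, a proper 6-coloring certainly exists.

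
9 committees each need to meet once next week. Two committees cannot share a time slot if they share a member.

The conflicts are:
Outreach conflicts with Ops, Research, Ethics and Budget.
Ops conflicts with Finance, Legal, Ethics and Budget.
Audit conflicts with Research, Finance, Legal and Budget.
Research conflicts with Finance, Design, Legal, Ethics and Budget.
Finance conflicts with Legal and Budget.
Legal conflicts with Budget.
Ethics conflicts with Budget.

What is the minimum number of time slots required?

5

Audit, Research, Finance, Legal, Budget are mutually in conflict, so at least 5 time slots are needed.
5 time slots suffice: time slot 1 → {Design, Budget}; time slot 2 → {Ops, Research}; time slot 3 → {Finance, Ethics}; time slot 4 → {Outreach, Legal}; time slot 5 → {Audit}. No two conflicting committees share a time slot.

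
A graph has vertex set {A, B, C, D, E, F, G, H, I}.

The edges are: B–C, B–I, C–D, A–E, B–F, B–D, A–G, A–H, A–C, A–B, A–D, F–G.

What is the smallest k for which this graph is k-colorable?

A, B, C, D are pairwise adjacent (a clique of size 4), so at least 4 colors are needed.
A valid assignment using 4 colors: A=1, B=2, C=3, D=4, E=2, F=1, G=2, H=2, I=1. Each edge has distinct colors on its endpoints.

4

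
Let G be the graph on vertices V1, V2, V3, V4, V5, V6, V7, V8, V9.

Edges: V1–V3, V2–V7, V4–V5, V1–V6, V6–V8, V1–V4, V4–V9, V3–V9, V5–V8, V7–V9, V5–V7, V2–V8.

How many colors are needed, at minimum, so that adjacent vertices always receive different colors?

3

The cycle V1-V6-V8-V5-V4-V1 has odd length 5, so it cannot be 2-colored; at least 3 colors are needed.
3 colors suffice: color 1 → {V1, V2, V5, V9}; color 2 → {V3, V4, V7, V8}; color 3 → {V6}. Every edge joins two different colors.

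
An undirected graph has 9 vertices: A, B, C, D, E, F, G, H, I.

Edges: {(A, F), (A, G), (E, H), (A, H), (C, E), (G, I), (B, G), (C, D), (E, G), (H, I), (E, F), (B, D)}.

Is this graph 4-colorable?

The chromatic number is 3. The cycle C-D-B-G-E-C has odd length 5, so it cannot be 2-colored; at least 3 colors are needed.
3 colors suffice: color 1 → {A, B, E, I}; color 2 → {D, F, G, H}; color 3 → {C}.
Since 4 ≥ 3, a proper 4-coloring certainly exists.

Yes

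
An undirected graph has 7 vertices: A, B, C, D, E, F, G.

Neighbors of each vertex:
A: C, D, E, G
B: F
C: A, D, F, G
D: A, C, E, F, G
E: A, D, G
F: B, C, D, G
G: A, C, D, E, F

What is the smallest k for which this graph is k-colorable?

4

A, C, D, G are pairwise adjacent (a clique of size 4), so at least 4 colors are needed.
4 colors suffice: color 1 → {B, G}; color 2 → {D}; color 3 → {A, F}; color 4 → {C, E}. No two adjacent vertices share a color.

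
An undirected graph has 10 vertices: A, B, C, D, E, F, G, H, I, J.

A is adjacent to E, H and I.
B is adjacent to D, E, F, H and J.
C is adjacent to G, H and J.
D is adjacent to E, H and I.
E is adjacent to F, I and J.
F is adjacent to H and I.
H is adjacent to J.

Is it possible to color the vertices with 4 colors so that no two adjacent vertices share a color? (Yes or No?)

The chromatic number is 3. B, F, H form a triangle, so at least 3 colors are needed.
3 colors suffice: color red → {E, G, H}; color blue → {B, C, I}; color green → {A, D, F, J}.
Since 4 ≥ 3, a proper 4-coloring certainly exists.

Yes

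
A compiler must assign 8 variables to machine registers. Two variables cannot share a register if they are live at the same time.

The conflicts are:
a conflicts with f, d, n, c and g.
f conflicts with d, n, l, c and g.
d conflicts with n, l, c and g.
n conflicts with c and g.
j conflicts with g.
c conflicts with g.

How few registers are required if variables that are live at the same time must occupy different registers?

6

a, f, d, n, c, g all conflict with each other, so at least 6 registers are needed.
6 registers suffice: register 1 → {l, g}; register 2 → {d, j}; register 3 → {f}; register 4 → {c}; register 5 → {n}; register 6 → {a}. Every pair that conflicts lands in different registers.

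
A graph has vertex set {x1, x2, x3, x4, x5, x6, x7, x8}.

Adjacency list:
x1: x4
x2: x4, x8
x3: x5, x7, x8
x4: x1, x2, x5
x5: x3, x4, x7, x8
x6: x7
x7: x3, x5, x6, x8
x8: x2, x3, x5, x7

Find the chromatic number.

x3, x5, x7, x8 are mutually adjacent (a clique of size 4), so at least 4 colors are needed.
4 colors suffice: color 1 → {x4, x7}; color 2 → {x1, x2, x5, x6}; color 3 → {x8}; color 4 → {x3}. Every edge joins two different colors.

4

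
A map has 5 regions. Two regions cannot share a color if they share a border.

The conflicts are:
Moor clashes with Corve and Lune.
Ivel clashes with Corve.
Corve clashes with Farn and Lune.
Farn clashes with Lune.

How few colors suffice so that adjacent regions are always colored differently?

Moor, Corve, Lune pairwise conflict, so at least 3 colors are needed.
A valid assignment using 3 colors: Moor=3, Ivel=2, Corve=1, Farn=3, Lune=2. No two conflicting regions share a color.

3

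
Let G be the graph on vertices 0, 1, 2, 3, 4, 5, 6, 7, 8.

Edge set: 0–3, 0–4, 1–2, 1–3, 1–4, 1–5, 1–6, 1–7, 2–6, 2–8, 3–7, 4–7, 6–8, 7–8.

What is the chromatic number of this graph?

1, 3, 7 are mutually adjacent, so at least 3 colors are needed.
One proper 3-coloring: 0=red, 1=red, 2=green, 3=green, 4=green, 5=blue, 6=blue, 7=blue, 8=red. Every edge joins two different colors.

3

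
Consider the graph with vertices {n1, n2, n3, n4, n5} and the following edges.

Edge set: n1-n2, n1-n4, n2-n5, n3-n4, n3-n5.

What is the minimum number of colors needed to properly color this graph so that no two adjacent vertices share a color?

3

The cycle n3-n4-n1-n2-n5-n3 has odd length 5, so it cannot be 2-colored; at least 3 colors are needed.
A valid assignment using 3 colors: n1=1, n2=3, n3=1, n4=2, n5=2. Every edge joins two different colors.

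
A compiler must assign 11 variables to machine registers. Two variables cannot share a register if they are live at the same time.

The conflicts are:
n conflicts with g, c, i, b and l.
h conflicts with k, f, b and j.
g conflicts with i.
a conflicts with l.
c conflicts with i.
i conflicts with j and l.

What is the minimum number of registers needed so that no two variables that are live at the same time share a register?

n, c, i are mutually in conflict, so at least 3 registers are needed.
3 registers suffice: register 1 → {h, a, i}; register 2 → {n, k, f, j}; register 3 → {g, c, b, l}. Each listed conflict is separated.

3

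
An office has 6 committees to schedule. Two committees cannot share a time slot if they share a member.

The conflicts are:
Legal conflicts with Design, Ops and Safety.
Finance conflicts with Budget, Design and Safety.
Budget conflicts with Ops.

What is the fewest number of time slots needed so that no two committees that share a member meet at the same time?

The cycle Legal-Ops-Budget-Finance-Design-Legal has odd length 5, so it cannot be 2-colored; at least 3 time slots are needed.
3 time slots suffice: Legal=1, Finance=1, Budget=2, Design=2, Ops=3, Safety=2. Each listed conflict is separated.

3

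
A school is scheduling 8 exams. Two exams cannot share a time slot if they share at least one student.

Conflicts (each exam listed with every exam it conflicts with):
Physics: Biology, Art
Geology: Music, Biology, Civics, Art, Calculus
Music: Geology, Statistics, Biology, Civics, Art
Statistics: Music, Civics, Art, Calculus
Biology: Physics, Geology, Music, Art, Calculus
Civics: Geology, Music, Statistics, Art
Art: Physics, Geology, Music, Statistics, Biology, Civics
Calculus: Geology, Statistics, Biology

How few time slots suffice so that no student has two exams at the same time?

Geology, Music, Biology, Art are mutually in conflict, so at least 4 time slots are needed.
4 time slots suffice: time slot 1 → {Art, Calculus}; time slot 2 → {Biology, Civics}; time slot 3 → {Physics, Geology, Statistics}; time slot 4 → {Music}. Every pair that conflicts lands in different time slots.

4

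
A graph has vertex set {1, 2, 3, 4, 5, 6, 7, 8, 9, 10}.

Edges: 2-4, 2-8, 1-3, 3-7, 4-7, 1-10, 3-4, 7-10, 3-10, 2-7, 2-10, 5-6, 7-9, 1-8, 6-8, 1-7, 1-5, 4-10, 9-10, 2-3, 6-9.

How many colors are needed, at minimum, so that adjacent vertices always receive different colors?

2, 3, 4, 7, 10 form a clique, so at least 5 colors are needed.
5 colors suffice: 1=yellow, 2=yellow, 3=green, 4=purple, 5=red, 6=blue, 7=red, 8=red, 9=green, 10=blue. Each edge has distinct colors on its endpoints.

5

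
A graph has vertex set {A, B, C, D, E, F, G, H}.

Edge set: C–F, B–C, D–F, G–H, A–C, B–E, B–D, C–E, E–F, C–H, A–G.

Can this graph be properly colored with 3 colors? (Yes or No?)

Yes

The chromatic number is 3. B, C, E form a triangle, so at least 3 colors are needed.
3 colors suffice: color 1 → {C, D, G}; color 2 → {A, B, F, H}; color 3 → {E}.
That is already a proper 3-coloring.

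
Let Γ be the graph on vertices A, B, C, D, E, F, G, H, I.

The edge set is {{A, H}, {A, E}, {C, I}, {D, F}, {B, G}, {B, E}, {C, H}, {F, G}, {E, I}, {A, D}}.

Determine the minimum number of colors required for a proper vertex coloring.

The cycle H-A-E-I-C-H has odd length 5, so it cannot be 2-colored; at least 3 colors are needed.
3 colors suffice: color 1 → {D, E, G, H}; color 2 → {A, B, F, I}; color 3 → {C}. No two adjacent vertices share a color.

3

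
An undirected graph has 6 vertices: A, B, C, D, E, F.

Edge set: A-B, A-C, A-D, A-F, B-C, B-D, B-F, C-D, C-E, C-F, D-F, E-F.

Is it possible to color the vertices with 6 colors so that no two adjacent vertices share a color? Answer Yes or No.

The chromatic number is 5. A, B, C, D, F are pairwise adjacent (a clique of size 5), so at least 5 colors are needed.
5 colors suffice: color 1 → {C}; color 2 → {F}; color 3 → {A, E}; color 4 → {B}; color 5 → {D}.
Since 6 ≥ 5, a proper 6-coloring certainly exists.

Yes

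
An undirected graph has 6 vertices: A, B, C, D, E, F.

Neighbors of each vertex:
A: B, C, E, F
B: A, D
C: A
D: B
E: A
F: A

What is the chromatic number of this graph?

A and F are adjacent, so at least 2 colors are needed.
One proper 2-coloring: A=1, B=2, C=2, D=1, E=2, F=2. Each edge has distinct colors on its endpoints.

2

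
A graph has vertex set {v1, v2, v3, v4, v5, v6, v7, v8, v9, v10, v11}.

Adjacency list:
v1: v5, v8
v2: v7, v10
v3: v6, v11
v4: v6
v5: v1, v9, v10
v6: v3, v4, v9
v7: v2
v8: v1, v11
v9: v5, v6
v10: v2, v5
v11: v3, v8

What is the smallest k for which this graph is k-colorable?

The cycle v11-v8-v1-v5-v9-v6-v3-v11 has odd length 7, so it cannot be 2-colored; at least 3 colors are needed.
3 colors suffice: color 1 → {v2, v5, v6, v8}; color 2 → {v1, v3, v4, v7, v9, v10}; color 3 → {v11}. Each edge has distinct colors on its endpoints.

3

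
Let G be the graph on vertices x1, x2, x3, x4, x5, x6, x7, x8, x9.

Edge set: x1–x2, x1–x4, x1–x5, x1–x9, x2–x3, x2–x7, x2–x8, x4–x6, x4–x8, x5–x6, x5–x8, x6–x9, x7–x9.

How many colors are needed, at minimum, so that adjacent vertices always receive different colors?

2

x5 and x8 are adjacent, so at least 2 colors are needed.
One proper 2-coloring: x1=1, x2=2, x3=1, x4=2, x5=2, x6=1, x7=1, x8=1, x9=2. Each edge has distinct colors on its endpoints.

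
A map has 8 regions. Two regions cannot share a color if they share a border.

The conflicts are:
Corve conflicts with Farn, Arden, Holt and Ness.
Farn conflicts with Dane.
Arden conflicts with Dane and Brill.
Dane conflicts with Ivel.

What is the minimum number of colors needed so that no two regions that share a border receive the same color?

2

Corve and Ness conflict, so at least 2 colors are needed.
2 colors suffice: color 1 → {Corve, Dane, Brill}; color 2 → {Farn, Arden, Holt, Ness, Ivel}. No two conflicting regions share a color.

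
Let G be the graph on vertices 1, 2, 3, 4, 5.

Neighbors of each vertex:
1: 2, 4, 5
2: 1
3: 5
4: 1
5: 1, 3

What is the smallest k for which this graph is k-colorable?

1 and 2 are adjacent, so at least 2 colors are needed.
A valid assignment using 2 colors: 1=a, 2=b, 3=a, 4=b, 5=b. No two adjacent vertices share a color.

2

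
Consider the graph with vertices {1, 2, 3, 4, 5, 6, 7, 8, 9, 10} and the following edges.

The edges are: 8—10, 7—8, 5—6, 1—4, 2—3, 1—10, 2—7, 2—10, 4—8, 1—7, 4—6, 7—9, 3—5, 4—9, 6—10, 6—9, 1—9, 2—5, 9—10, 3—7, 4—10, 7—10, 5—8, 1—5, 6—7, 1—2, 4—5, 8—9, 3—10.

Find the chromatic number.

4, 6, 9, 10 are mutually adjacent (a clique of size 4), so at least 4 colors are needed.
4 colors suffice: color red → {5, 10}; color blue → {4, 7}; color green → {1, 3, 6, 8}; color yellow → {2, 9}. Every edge joins two different colors.

4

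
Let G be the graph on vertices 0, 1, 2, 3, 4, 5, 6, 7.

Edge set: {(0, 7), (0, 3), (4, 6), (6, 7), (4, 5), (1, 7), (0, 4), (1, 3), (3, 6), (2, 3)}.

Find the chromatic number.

0 and 3 are adjacent, so at least 2 colors are needed.
A valid assignment using 2 colors: 0=blue, 1=blue, 2=blue, 3=red, 4=red, 5=blue, 6=blue, 7=red. Each edge has distinct colors on its endpoints.

2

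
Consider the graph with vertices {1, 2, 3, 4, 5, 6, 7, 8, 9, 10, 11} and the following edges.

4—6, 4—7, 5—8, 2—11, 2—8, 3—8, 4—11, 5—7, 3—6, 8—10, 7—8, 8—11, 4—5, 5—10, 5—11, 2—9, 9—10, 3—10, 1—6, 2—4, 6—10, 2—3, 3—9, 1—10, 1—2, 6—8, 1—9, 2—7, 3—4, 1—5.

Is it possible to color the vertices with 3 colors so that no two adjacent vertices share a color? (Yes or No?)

3, 6, 8, 10 are mutually adjacent (a clique of size 4), so at least 4 colors are needed.
So 3 colors are not enough.

No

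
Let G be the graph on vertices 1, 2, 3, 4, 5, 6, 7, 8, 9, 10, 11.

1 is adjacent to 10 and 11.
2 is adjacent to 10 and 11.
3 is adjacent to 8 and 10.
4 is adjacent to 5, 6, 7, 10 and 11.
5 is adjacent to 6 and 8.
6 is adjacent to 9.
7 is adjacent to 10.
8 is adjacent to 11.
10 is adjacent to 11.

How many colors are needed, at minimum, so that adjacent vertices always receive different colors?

4, 7, 10 are pairwise adjacent, so at least 3 colors are needed.
A valid assignment using 3 colors: 1=c, 2=c, 3=b, 4=c, 5=b, 6=a, 7=b, 8=a, 9=b, 10=a, 11=b. No two adjacent vertices share a color.

3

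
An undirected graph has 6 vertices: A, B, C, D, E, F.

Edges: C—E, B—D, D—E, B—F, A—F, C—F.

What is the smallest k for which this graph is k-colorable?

The cycle E-D-B-F-C-E has odd length 5, so it cannot be 2-colored; at least 3 colors are needed.
3 colors suffice: color 1 → {D, F}; color 2 → {A, B, C}; color 3 → {E}. No two adjacent vertices share a color.

3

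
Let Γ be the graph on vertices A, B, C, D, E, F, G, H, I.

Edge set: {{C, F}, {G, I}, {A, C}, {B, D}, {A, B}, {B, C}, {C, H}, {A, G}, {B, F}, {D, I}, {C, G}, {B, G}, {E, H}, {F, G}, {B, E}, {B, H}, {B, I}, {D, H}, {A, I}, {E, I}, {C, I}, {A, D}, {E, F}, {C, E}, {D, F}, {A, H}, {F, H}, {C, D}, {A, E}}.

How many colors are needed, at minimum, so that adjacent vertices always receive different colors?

5

B, C, D, F, H are pairwise adjacent (a clique of size 5), so at least 5 colors are needed.
5 colors suffice: color red → {B}; color blue → {C}; color green → {A, F}; color yellow → {H, I}; color purple → {D, E, G}. Every edge joins two different colors.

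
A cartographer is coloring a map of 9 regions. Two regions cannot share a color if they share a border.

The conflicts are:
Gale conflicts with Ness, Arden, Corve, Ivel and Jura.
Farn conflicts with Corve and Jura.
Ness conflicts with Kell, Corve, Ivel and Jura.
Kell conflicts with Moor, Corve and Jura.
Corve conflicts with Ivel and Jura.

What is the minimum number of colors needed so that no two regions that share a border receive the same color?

Gale, Ness, Corve, Jura all conflict with each other, so at least 4 colors are needed.
4 colors suffice: color 1 → {Arden, Moor, Corve}; color 2 → {Farn, Ness}; color 3 → {Ivel, Jura}; color 4 → {Gale, Kell}. Every pair that conflicts lands in different colors.

4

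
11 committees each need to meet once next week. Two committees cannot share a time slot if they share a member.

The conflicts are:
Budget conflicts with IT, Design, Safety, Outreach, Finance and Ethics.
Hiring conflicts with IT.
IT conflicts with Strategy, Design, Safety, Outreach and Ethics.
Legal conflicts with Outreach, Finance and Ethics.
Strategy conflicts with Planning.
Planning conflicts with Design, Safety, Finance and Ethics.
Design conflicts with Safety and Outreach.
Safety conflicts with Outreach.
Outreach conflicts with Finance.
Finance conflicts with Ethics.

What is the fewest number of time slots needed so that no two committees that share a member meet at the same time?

5

Budget, IT, Design, Safety, Outreach are mutually in conflict, so at least 5 time slots are needed.
Using 5 time slots: Budget=2, Hiring=2, IT=1, Legal=1, Strategy=2, Planning=1, Design=4, Safety=5, Outreach=3, Finance=4, Ethics=3. Each listed conflict is separated.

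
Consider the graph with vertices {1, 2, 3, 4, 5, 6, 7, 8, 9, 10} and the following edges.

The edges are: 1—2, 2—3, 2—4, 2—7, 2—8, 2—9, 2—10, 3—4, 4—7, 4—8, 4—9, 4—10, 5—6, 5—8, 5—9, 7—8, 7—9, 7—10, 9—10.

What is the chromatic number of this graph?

2, 4, 7, 9, 10 form a clique, so at least 5 colors are needed.
5 colors suffice: 1=b, 2=a, 3=c, 4=b, 5=a, 6=b, 7=d, 8=c, 9=c, 10=e. Every edge joins two different colors.

5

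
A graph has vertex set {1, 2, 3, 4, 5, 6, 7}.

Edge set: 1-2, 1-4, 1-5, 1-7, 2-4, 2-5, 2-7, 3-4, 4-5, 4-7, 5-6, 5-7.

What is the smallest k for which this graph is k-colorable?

1, 2, 4, 5, 7 are mutually adjacent (a clique of size 5), so at least 5 colors are needed.
5 colors suffice: color red → {4, 6}; color blue → {3, 5}; color green → {7}; color yellow → {1}; color purple → {2}. No two adjacent vertices share a color.

5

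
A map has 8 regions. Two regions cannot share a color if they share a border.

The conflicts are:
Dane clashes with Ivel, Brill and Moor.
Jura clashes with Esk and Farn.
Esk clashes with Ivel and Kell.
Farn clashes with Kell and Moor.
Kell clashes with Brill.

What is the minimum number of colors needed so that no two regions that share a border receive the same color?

The cycle Brill-Dane-Moor-Farn-Kell-Brill has odd length 5, so it cannot be 2-colored; at least 3 colors are needed.
3 colors suffice: color 1 → {Dane, Esk, Farn}; color 2 → {Jura, Ivel, Kell, Moor}; color 3 → {Brill}. Each listed conflict is separated.

3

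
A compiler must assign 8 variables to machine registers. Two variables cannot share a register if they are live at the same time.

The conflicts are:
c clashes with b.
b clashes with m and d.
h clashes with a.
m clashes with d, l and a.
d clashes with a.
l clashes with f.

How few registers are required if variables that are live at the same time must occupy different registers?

3

m, d, a are mutually in conflict, so at least 3 registers are needed.
Using 3 registers: c=1, b=2, h=1, m=1, d=3, l=2, f=1, a=2. Each listed conflict is separated.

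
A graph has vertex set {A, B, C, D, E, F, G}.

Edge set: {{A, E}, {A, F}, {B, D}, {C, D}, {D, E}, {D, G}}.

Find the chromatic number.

2

C and D are adjacent, so at least 2 colors are needed.
A valid assignment using 2 colors: A=red, B=blue, C=blue, D=red, E=blue, F=blue, G=blue. Every edge joins two different colors.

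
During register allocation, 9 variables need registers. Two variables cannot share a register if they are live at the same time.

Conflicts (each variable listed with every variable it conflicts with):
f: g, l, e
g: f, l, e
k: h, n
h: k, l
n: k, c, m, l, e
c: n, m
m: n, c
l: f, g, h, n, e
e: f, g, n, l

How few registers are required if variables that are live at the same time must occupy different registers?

4

f, g, l, e are mutually in conflict, so at least 4 registers are needed.
A valid assignment using 4 registers: f=1, g=4, k=2, h=1, n=1, c=2, m=3, l=2, e=3. Every pair that conflicts lands in different registers.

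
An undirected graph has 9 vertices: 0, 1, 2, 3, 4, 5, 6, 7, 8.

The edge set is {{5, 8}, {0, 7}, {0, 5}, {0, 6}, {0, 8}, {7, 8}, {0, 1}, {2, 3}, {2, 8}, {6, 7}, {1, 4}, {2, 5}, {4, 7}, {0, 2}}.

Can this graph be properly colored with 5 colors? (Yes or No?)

The chromatic number is 4. 0, 2, 5, 8 are pairwise adjacent (a clique of size 4), so at least 4 colors are needed.
4 colors suffice: color a → {0, 3, 4}; color b → {1, 2, 7}; color c → {6, 8}; color d → {5}.
Since 5 ≥ 4, a proper 5-coloring certainly exists.

Yes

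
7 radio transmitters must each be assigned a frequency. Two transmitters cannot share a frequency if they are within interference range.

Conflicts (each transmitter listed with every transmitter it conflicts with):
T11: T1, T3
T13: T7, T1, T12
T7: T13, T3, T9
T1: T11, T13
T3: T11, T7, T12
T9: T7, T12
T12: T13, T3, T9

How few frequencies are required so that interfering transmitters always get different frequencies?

3

The cycle T1-T11-T3-T7-T13-T1 has odd length 5, so it cannot be 2-colored; at least 3 frequencies are needed.
3 frequencies suffice: frequency 1 → {T13, T3, T9}; frequency 2 → {T11, T7, T12}; frequency 3 → {T1}. Each listed conflict is separated.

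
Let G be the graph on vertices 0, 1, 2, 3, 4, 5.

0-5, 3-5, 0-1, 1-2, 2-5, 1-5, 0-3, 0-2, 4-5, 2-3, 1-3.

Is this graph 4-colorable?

No

0, 1, 2, 3, 5 are mutually adjacent (a clique of size 5), so at least 5 colors are needed.
So 4 colors are not enough.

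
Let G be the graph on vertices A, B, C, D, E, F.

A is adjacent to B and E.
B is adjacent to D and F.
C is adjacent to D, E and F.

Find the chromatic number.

The cycle E-C-F-B-A-E has odd length 5, so it cannot be 2-colored; at least 3 colors are needed.
3 colors suffice: color 1 → {B, C}; color 2 → {D, E, F}; color 3 → {A}. No two adjacent vertices share a color.

3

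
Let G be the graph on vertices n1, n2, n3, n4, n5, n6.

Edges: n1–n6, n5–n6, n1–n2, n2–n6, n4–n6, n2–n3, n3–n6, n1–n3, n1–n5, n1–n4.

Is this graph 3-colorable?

No

n1, n2, n3, n6 are pairwise adjacent (a clique of size 4), so at least 4 colors are needed.
So 3 colors are not enough.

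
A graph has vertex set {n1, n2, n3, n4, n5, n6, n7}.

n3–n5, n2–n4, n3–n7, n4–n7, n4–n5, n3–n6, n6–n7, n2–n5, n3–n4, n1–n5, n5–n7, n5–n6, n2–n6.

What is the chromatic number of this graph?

n3, n5, n6, n7 are pairwise adjacent (a clique of size 4), so at least 4 colors are needed.
4 colors suffice: color 1 → {n5}; color 2 → {n1, n2, n3}; color 3 → {n4, n6}; color 4 → {n7}. Each edge has distinct colors on its endpoints.

4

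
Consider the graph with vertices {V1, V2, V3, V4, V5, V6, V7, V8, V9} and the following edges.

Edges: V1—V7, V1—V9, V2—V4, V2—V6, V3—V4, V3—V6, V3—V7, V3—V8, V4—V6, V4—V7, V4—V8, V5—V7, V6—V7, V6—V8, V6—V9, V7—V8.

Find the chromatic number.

V3, V4, V6, V7, V8 are pairwise adjacent (a clique of size 5), so at least 5 colors are needed.
5 colors suffice: color R → {V1, V5, V6}; color B → {V2, V7, V9}; color G → {V4}; color Y → {V3}; color P → {V8}. Each edge has distinct colors on its endpoints.

5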